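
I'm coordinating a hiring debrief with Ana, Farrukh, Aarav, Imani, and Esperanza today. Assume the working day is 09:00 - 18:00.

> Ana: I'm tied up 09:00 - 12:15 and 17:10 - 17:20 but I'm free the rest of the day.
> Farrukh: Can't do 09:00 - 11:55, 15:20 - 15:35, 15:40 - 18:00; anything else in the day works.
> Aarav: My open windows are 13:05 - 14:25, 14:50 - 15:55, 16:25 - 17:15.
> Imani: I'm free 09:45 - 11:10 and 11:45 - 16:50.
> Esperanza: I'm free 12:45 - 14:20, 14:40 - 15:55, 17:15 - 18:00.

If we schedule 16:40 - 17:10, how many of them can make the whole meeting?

Ana free: 12:15-17:10, 17:20-18:00 (invert busy blocks within the working day).
Farrukh free: 11:55-15:20, 15:35-15:40 (invert busy blocks within the working day).
Aarav free: 13:05-14:25, 14:50-15:55, 16:25-17:15.
Imani free: 09:45-11:10, 11:45-16:50.
Esperanza free: 12:45-14:20, 14:40-15:55, 17:15-18:00.
Ana and Aarav can make the full 16:40-17:10 slot — that's 2.

2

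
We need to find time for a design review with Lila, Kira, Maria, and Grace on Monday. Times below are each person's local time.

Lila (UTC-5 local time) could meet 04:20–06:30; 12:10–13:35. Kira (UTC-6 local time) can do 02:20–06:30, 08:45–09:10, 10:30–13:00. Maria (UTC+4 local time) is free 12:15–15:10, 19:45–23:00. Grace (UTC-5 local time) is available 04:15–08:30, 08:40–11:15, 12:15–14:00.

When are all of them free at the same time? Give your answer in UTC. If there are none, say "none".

Lila in UTC: 09:20-11:30, 17:10-18:35 (add 5h to convert from UTC-5).
Kira in UTC: 08:20-12:30, 14:45-15:10, 16:30-19:00 (add 6h to convert from UTC-6).
Maria in UTC: 08:15-11:10, 15:45-19:00 (subtract 4h to convert from UTC+4).
Grace in UTC: 09:15-13:30, 13:40-16:15, 17:15-19:00 (add 5h to convert from UTC-5).
Lila ∩ Kira: 09:20-11:30, 17:10-18:35.
Lila ∩ Kira ∩ Maria: 09:20-11:10, 17:10-18:35.
Lila ∩ Kira ∩ Maria ∩ Grace: 09:20-11:10, 17:15-18:35.
So the common availability across everyone is 09:20-11:10, 17:15-18:35.

09:20-11:10, 17:15-18:35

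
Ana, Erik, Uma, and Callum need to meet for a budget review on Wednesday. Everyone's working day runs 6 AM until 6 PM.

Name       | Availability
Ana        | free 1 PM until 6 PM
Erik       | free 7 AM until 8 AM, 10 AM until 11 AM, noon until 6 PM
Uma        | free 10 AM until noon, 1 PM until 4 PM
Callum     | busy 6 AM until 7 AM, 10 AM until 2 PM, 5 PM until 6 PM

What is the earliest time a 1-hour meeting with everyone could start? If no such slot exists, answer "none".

Ana free: 13:00-18:00.
Erik free: 07:00-08:00, 10:00-11:00, 12:00-18:00.
Uma free: 10:00-12:00, 13:00-16:00.
Callum free: 07:00-10:00, 14:00-17:00 (invert busy blocks within the working day).
Ana ∩ Erik: 13:00-18:00.
Ana ∩ Erik ∩ Uma: 13:00-16:00.
Ana ∩ Erik ∩ Uma ∩ Callum: 14:00-16:00.
Those are the intersection windows.
The first common window of at least 60 minutes is 14:00-16:00, so the earliest start is 14:00.

14:00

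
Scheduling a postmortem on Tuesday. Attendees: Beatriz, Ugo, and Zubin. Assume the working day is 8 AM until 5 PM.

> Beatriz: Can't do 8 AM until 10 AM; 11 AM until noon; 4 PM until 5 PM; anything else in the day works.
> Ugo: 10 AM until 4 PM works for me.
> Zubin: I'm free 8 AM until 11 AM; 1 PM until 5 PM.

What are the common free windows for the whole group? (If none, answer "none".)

Beatriz free: 10:00-11:00, 12:00-16:00 (invert busy blocks within the working day).
Ugo free: 10:00-16:00.
Zubin free: 08:00-11:00, 13:00-17:00.
Beatriz ∩ Ugo: 10:00-11:00, 12:00-16:00.
Beatriz ∩ Ugo ∩ Zubin: 10:00-11:00, 13:00-16:00.
Those are the intersection windows.

10:00-11:00, 13:00-16:00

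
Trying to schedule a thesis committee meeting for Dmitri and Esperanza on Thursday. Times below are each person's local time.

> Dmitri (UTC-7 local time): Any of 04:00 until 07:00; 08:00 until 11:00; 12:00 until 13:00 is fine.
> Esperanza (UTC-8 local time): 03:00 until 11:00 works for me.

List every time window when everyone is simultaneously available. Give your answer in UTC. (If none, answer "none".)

Dmitri in UTC: 11:00-14:00, 15:00-18:00, 19:00-20:00 (add 7h to convert from UTC-7).
Esperanza in UTC: 11:00-19:00 (add 8h to convert from UTC-8).
Dmitri ∩ Esperanza: 11:00-14:00, 15:00-18:00.
Those are the intersection windows.

11:00-14:00, 15:00-18:00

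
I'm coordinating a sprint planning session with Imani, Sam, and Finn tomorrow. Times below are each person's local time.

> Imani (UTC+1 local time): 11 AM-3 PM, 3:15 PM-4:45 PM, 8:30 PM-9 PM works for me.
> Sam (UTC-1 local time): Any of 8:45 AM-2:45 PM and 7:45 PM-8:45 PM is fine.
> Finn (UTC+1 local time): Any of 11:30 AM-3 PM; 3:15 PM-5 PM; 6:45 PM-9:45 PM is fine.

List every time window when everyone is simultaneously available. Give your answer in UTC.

Imani in UTC: 10:00-14:00, 14:15-15:45, 19:30-20:00 (subtract 1h to convert from UTC+1).
Sam in UTC: 09:45-15:45, 20:45-21:45 (add 1h to convert from UTC-1).
Finn in UTC: 10:30-14:00, 14:15-16:00, 17:45-20:45 (subtract 1h to convert from UTC+1).
Imani ∩ Sam: 10:00-14:00, 14:15-15:45.
Imani ∩ Sam ∩ Finn: 10:30-14:00, 14:15-15:45.

10:30-14:00, 14:15-15:45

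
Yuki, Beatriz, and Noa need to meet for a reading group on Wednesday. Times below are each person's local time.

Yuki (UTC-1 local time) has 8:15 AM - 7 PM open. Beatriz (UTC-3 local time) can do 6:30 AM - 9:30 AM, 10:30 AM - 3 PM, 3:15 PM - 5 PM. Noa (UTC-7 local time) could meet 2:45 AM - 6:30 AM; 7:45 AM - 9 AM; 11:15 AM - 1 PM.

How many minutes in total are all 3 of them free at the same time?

Yuki in UTC: 09:15-20:00 (add 1h to convert from UTC-1).
Beatriz in UTC: 09:30-12:30, 13:30-18:00, 18:15-20:00 (add 3h to convert from UTC-3).
Noa in UTC: 09:45-13:30, 14:45-16:00, 18:15-20:00 (add 7h to convert from UTC-7).
Yuki ∩ Beatriz: 09:30-12:30, 13:30-18:00, 18:15-20:00.
Yuki ∩ Beatriz ∩ Noa: 09:45-12:30, 14:45-16:00, 18:15-20:00.
Those are the intersection windows.
Summing the common windows: 165 + 75 + 105 = 345 minutes.

345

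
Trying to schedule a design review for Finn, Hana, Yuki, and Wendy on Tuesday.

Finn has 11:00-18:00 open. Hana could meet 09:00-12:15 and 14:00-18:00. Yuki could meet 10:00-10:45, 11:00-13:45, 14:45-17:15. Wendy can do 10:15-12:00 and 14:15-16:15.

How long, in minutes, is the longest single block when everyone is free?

90

Finn ∩ Hana: 11:00-12:15, 14:00-18:00.
Finn ∩ Hana ∩ Yuki: 11:00-12:15, 14:45-17:15.
Finn ∩ Hana ∩ Yuki ∩ Wendy: 11:00-12:00, 14:45-16:15.
Those are the intersection windows.
The longest is 14:45-16:15 at 90 minutes.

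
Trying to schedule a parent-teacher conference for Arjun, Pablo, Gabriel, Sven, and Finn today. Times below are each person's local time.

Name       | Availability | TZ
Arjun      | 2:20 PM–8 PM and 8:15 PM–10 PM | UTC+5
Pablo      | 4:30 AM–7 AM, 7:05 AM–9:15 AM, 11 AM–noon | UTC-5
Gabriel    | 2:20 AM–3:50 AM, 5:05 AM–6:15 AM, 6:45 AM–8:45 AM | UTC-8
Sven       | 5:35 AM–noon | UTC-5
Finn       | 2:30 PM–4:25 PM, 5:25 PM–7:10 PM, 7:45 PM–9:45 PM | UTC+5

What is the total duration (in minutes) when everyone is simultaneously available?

160

Arjun in UTC: 09:20-15:00, 15:15-17:00 (subtract 5h to convert from UTC+5).
Pablo in UTC: 09:30-12:00, 12:05-14:15, 16:00-17:00 (add 5h to convert from UTC-5).
Gabriel in UTC: 10:20-11:50, 13:05-14:15, 14:45-16:45 (add 8h to convert from UTC-8).
Sven in UTC: 10:35-17:00 (add 5h to convert from UTC-5).
Finn in UTC: 09:30-11:25, 12:25-14:10, 14:45-16:45 (subtract 5h to convert from UTC+5).
Arjun ∩ Pablo: 09:30-12:00, 12:05-14:15, 16:00-17:00.
Arjun ∩ Pablo ∩ Gabriel: 10:20-11:50, 13:05-14:15, 16:00-16:45.
Arjun ∩ Pablo ∩ Gabriel ∩ Sven: 10:35-11:50, 13:05-14:15, 16:00-16:45.
Arjun ∩ Pablo ∩ Gabriel ∩ Sven ∩ Finn: 10:35-11:25, 13:05-14:10, 16:00-16:45.
Those are the intersection windows.
Summing the common windows: 50 + 65 + 45 = 160 minutes.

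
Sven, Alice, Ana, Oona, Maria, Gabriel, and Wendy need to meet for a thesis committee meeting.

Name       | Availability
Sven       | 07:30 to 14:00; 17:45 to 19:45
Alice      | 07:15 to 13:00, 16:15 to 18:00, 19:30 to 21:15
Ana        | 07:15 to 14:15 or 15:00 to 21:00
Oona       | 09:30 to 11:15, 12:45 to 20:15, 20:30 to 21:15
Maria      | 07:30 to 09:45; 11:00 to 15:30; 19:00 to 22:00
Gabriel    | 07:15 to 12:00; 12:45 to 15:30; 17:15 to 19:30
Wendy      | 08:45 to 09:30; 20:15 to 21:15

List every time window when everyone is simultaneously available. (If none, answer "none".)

none

Sven ∩ Alice: 07:30-13:00, 17:45-18:00, 19:30-19:45.
Sven ∩ Alice ∩ Ana: 07:30-13:00, 17:45-18:00, 19:30-19:45.
Sven ∩ Alice ∩ Ana ∩ Oona: 09:30-11:15, 12:45-13:00, 17:45-18:00, 19:30-19:45.
Sven ∩ Alice ∩ Ana ∩ Oona ∩ Maria: 09:30-09:45, 11:00-11:15, 12:45-13:00, 19:30-19:45.
Sven ∩ Alice ∩ Ana ∩ Oona ∩ Maria ∩ Gabriel: 09:30-09:45, 11:00-11:15, 12:45-13:00.
Sven ∩ Alice ∩ Ana ∩ Oona ∩ Maria ∩ Gabriel ∩ Wendy: ∅.
There is no time when everyone is free.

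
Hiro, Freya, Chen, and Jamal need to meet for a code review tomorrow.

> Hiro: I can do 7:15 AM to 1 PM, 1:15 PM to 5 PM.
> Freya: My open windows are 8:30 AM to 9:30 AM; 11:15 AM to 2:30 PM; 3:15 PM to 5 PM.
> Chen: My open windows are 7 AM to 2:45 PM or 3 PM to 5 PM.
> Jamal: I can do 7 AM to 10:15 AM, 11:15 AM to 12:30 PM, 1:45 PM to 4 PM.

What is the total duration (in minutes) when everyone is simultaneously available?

225

Hiro ∩ Freya: 08:30-09:30, 11:15-13:00, 13:15-14:30, 15:15-17:00.
Hiro ∩ Freya ∩ Chen: 08:30-09:30, 11:15-13:00, 13:15-14:30, 15:15-17:00.
Hiro ∩ Freya ∩ Chen ∩ Jamal: 08:30-09:30, 11:15-12:30, 13:45-14:30, 15:15-16:00.
Summing the common windows: 60 + 75 + 45 + 45 = 225 minutes.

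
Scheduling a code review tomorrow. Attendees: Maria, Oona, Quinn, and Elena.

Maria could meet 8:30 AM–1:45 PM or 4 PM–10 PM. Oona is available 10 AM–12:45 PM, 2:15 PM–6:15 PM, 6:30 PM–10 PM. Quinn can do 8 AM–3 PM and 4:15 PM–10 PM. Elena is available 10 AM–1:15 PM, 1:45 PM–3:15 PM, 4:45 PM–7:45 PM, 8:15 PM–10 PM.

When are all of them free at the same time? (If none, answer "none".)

10:00-12:45, 16:45-18:15, 18:30-19:45, 20:15-22:00

Maria ∩ Oona: 10:00-12:45, 16:00-18:15, 18:30-22:00.
Maria ∩ Oona ∩ Quinn: 10:00-12:45, 16:15-18:15, 18:30-22:00.
Maria ∩ Oona ∩ Quinn ∩ Elena: 10:00-12:45, 16:45-18:15, 18:30-19:45, 20:15-22:00.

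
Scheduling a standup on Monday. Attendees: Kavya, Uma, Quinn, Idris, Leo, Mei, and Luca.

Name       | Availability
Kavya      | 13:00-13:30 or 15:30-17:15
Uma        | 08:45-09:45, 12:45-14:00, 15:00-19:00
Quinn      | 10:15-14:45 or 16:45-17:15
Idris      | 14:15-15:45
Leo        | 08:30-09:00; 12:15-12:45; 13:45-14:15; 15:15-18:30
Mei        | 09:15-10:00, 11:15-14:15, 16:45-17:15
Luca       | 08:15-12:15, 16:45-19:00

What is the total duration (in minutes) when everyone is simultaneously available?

0

Kavya ∩ Uma: 13:00-13:30, 15:30-17:15.
Kavya ∩ Uma ∩ Quinn: 13:00-13:30, 16:45-17:15.
Kavya ∩ Uma ∩ Quinn ∩ Idris: ∅.
Kavya ∩ Uma ∩ Quinn ∩ Idris ∩ Leo: ∅.
Kavya ∩ Uma ∩ Quinn ∩ Idris ∩ Leo ∩ Mei: ∅.
Kavya ∩ Uma ∩ Quinn ∩ Idris ∩ Leo ∩ Mei ∩ Luca: ∅.
There is no time when everyone is free.
There is no common window, so the total is 0 minutes.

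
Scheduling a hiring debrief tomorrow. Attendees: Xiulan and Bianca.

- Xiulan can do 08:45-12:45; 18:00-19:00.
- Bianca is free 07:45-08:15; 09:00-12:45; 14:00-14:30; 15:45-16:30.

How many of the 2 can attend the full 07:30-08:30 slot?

nobody can make the full 07:30-08:30 slot — that's 0.

0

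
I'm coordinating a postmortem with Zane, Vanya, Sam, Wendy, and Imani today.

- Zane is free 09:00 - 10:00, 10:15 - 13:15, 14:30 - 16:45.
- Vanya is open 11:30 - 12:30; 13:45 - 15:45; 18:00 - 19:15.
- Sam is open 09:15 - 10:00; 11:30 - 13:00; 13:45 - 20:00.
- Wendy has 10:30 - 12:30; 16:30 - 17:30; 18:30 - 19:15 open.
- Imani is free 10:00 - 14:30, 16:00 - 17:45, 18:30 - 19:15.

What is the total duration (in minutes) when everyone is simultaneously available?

Zane ∩ Vanya: 11:30-12:30, 14:30-15:45.
Zane ∩ Vanya ∩ Sam: 11:30-12:30, 14:30-15:45.
Zane ∩ Vanya ∩ Sam ∩ Wendy: 11:30-12:30.
Zane ∩ Vanya ∩ Sam ∩ Wendy ∩ Imani: 11:30-12:30.
That's a single block of 60 minutes.

60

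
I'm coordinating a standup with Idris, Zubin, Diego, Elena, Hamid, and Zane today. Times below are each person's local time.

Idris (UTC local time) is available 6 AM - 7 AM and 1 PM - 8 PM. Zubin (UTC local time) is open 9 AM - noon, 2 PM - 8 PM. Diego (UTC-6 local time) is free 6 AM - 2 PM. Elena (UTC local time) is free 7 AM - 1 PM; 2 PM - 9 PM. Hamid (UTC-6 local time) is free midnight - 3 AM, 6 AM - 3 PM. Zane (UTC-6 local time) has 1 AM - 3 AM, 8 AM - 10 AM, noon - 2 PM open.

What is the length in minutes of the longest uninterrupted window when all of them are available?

Idris in UTC: 06:00-07:00, 13:00-20:00.
Zubin in UTC: 09:00-12:00, 14:00-20:00.
Diego in UTC: 12:00-20:00 (add 6h to convert from UTC-6).
Elena in UTC: 07:00-13:00, 14:00-21:00.
Hamid in UTC: 06:00-09:00, 12:00-21:00 (add 6h to convert from UTC-6).
Zane in UTC: 07:00-09:00, 14:00-16:00, 18:00-20:00 (add 6h to convert from UTC-6).
Idris ∩ Zubin: 14:00-20:00.
Idris ∩ Zubin ∩ Diego: 14:00-20:00.
Idris ∩ Zubin ∩ Diego ∩ Elena: 14:00-20:00.
Idris ∩ Zubin ∩ Diego ∩ Elena ∩ Hamid: 14:00-20:00.
Idris ∩ Zubin ∩ Diego ∩ Elena ∩ Hamid ∩ Zane: 14:00-16:00, 18:00-20:00.
Those are the intersection windows.
The longest is 14:00-16:00 at 120 minutes.

120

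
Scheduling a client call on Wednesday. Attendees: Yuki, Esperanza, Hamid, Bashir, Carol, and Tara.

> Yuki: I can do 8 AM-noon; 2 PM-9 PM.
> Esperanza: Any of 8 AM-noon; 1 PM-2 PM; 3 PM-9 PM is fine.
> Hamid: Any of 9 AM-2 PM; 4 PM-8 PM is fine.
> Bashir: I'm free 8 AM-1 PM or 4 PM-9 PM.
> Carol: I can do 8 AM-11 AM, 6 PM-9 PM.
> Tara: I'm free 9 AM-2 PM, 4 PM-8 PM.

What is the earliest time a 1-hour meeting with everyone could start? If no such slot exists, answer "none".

Yuki ∩ Esperanza: 08:00-12:00, 15:00-21:00.
Yuki ∩ Esperanza ∩ Hamid: 09:00-12:00, 16:00-20:00.
Yuki ∩ Esperanza ∩ Hamid ∩ Bashir: 09:00-12:00, 16:00-20:00.
Yuki ∩ Esperanza ∩ Hamid ∩ Bashir ∩ Carol: 09:00-11:00, 18:00-20:00.
Yuki ∩ Esperanza ∩ Hamid ∩ Bashir ∩ Carol ∩ Tara: 09:00-11:00, 18:00-20:00.
So the common availability across everyone is 09:00-11:00, 18:00-20:00.
The first common window of at least 60 minutes is 09:00-11:00, so the earliest start is 09:00.

09:00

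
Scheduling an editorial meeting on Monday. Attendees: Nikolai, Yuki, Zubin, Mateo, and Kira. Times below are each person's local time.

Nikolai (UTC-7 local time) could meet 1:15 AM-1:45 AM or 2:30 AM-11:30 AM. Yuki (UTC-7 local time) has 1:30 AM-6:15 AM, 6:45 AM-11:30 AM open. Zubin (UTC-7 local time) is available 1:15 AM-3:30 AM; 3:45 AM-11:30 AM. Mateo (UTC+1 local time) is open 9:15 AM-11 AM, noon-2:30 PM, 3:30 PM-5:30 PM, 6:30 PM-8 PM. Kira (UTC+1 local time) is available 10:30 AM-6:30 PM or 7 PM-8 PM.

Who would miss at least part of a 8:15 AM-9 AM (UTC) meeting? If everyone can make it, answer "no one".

Nikolai in UTC: 08:15-08:45, 09:30-18:30 (add 7h to convert from UTC-7).
Yuki in UTC: 08:30-13:15, 13:45-18:30 (add 7h to convert from UTC-7).
Zubin in UTC: 08:15-10:30, 10:45-18:30 (add 7h to convert from UTC-7).
Mateo in UTC: 08:15-10:00, 11:00-13:30, 14:30-16:30, 17:30-19:00 (subtract 1h to convert from UTC+1).
Kira in UTC: 09:30-17:30, 18:00-19:00 (subtract 1h to convert from UTC+1).
Nikolai: not fully free for 08:15-09:00. Yuki: not fully free for 08:15-09:00. Zubin: free for 08:15-09:00. Mateo: free for 08:15-09:00. Kira: not fully free for 08:15-09:00.

Kira, Nikolai, Yuki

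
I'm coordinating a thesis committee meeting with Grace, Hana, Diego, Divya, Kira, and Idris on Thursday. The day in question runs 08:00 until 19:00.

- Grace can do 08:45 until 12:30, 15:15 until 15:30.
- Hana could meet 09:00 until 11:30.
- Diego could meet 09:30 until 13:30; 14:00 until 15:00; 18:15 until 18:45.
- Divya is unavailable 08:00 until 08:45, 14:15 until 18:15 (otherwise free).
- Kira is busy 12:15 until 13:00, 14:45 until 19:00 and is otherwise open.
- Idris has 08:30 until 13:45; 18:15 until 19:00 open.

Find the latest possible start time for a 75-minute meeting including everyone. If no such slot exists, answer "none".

10:15

Grace free: 08:45-12:30, 15:15-15:30.
Hana free: 09:00-11:30.
Diego free: 09:30-13:30, 14:00-15:00, 18:15-18:45.
Divya free: 08:45-14:15, 18:15-19:00 (invert busy blocks within the working day).
Kira free: 08:00-12:15, 13:00-14:45 (invert busy blocks within the working day).
Idris free: 08:30-13:45, 18:15-19:00.
Grace ∩ Hana: 09:00-11:30.
Grace ∩ Hana ∩ Diego: 09:30-11:30.
Grace ∩ Hana ∩ Diego ∩ Divya: 09:30-11:30.
Grace ∩ Hana ∩ Diego ∩ Divya ∩ Kira: 09:30-11:30.
Grace ∩ Hana ∩ Diego ∩ Divya ∩ Kira ∩ Idris: 09:30-11:30.
So the common availability across everyone is 09:30-11:30.
The last common window of at least 75 minutes is 09:30-11:30; a 75-minute meeting can start as late as 10:15 and still end by 11:30.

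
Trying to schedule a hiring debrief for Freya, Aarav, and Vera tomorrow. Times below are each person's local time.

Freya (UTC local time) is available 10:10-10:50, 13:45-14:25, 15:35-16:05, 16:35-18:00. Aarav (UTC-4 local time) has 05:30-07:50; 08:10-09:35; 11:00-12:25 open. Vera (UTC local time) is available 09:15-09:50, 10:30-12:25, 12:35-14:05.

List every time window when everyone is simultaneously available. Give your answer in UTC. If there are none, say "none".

Freya in UTC: 10:10-10:50, 13:45-14:25, 15:35-16:05, 16:35-18:00.
Aarav in UTC: 09:30-11:50, 12:10-13:35, 15:00-16:25 (add 4h to convert from UTC-4).
Vera in UTC: 09:15-09:50, 10:30-12:25, 12:35-14:05.
Freya ∩ Aarav: 10:10-10:50, 15:35-16:05.
Freya ∩ Aarav ∩ Vera: 10:30-10:50.
Those are the intersection windows.

10:30-10:50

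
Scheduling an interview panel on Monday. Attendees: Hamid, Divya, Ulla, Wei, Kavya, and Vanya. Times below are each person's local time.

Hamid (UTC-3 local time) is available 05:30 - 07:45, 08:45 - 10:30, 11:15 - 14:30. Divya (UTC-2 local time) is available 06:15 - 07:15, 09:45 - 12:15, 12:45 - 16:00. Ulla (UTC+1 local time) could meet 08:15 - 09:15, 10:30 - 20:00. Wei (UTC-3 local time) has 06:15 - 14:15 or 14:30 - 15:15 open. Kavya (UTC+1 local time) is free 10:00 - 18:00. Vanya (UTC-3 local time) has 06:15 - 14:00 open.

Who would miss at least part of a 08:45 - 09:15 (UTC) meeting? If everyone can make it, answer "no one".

Hamid in UTC: 08:30-10:45, 11:45-13:30, 14:15-17:30 (add 3h to convert from UTC-3).
Divya in UTC: 08:15-09:15, 11:45-14:15, 14:45-18:00 (add 2h to convert from UTC-2).
Ulla in UTC: 07:15-08:15, 09:30-19:00 (subtract 1h to convert from UTC+1).
Wei in UTC: 09:15-17:15, 17:30-18:15 (add 3h to convert from UTC-3).
Kavya in UTC: 09:00-17:00 (subtract 1h to convert from UTC+1).
Vanya in UTC: 09:15-17:00 (add 3h to convert from UTC-3).
Hamid: free for 08:45-09:15. Divya: free for 08:45-09:15. Ulla: not fully free for 08:45-09:15. Wei: not fully free for 08:45-09:15. Kavya: not fully free for 08:45-09:15. Vanya: not fully free for 08:45-09:15.

Kavya, Ulla, Vanya, Wei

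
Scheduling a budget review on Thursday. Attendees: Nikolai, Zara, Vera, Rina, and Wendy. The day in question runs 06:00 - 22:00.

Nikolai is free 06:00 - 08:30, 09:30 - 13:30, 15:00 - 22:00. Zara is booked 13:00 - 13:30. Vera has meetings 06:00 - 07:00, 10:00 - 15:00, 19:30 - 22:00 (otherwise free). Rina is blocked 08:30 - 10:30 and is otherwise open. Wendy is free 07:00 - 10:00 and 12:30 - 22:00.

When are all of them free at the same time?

Nikolai free: 06:00-08:30, 09:30-13:30, 15:00-22:00.
Zara free: 06:00-13:00, 13:30-22:00 (invert busy blocks within the working day).
Vera free: 07:00-10:00, 15:00-19:30 (invert busy blocks within the working day).
Rina free: 06:00-08:30, 10:30-22:00 (invert busy blocks within the working day).
Wendy free: 07:00-10:00, 12:30-22:00.
Nikolai ∩ Zara: 06:00-08:30, 09:30-13:00, 15:00-22:00.
Nikolai ∩ Zara ∩ Vera: 07:00-08:30, 09:30-10:00, 15:00-19:30.
Nikolai ∩ Zara ∩ Vera ∩ Rina: 07:00-08:30, 15:00-19:30.
Nikolai ∩ Zara ∩ Vera ∩ Rina ∩ Wendy: 07:00-08:30, 15:00-19:30.

07:00-08:30, 15:00-19:30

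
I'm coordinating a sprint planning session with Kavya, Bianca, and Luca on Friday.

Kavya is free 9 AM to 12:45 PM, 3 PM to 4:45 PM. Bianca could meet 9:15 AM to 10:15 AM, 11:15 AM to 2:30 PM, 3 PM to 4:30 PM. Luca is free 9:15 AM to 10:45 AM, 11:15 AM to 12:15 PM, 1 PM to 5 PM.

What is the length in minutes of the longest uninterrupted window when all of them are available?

90

Kavya ∩ Bianca: 09:15-10:15, 11:15-12:45, 15:00-16:30.
Kavya ∩ Bianca ∩ Luca: 09:15-10:15, 11:15-12:15, 15:00-16:30.
So the common availability across everyone is 09:15-10:15, 11:15-12:15, 15:00-16:30.
The longest is 15:00-16:30 at 90 minutes.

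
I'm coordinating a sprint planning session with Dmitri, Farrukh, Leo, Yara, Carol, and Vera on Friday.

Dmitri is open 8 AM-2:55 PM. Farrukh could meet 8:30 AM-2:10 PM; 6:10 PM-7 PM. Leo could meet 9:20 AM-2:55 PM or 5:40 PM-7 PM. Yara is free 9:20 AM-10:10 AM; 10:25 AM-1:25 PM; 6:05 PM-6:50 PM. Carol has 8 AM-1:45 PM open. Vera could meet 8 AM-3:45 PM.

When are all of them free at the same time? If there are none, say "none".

Dmitri ∩ Farrukh: 08:30-14:10.
Dmitri ∩ Farrukh ∩ Leo: 09:20-14:10.
Dmitri ∩ Farrukh ∩ Leo ∩ Yara: 09:20-10:10, 10:25-13:25.
Dmitri ∩ Farrukh ∩ Leo ∩ Yara ∩ Carol: 09:20-10:10, 10:25-13:25.
Dmitri ∩ Farrukh ∩ Leo ∩ Yara ∩ Carol ∩ Vera: 09:20-10:10, 10:25-13:25.
Those are the intersection windows.

09:20-10:10, 10:25-13:25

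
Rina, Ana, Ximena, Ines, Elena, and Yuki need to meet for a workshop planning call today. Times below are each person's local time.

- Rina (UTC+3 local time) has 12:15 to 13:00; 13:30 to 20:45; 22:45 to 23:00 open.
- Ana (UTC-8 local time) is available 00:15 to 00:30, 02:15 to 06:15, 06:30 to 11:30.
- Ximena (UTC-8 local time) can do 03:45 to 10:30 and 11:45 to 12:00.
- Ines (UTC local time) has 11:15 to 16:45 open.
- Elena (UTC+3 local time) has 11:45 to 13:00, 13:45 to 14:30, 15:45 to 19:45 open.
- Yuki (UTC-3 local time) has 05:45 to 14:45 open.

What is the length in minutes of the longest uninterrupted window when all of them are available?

Rina in UTC: 09:15-10:00, 10:30-17:45, 19:45-20:00 (subtract 3h to convert from UTC+3).
Ana in UTC: 08:15-08:30, 10:15-14:15, 14:30-19:30 (add 8h to convert from UTC-8).
Ximena in UTC: 11:45-18:30, 19:45-20:00 (add 8h to convert from UTC-8).
Ines in UTC: 11:15-16:45.
Elena in UTC: 08:45-10:00, 10:45-11:30, 12:45-16:45 (subtract 3h to convert from UTC+3).
Yuki in UTC: 08:45-17:45 (add 3h to convert from UTC-3).
Rina ∩ Ana: 10:30-14:15, 14:30-17:45.
Rina ∩ Ana ∩ Ximena: 11:45-14:15, 14:30-17:45.
Rina ∩ Ana ∩ Ximena ∩ Ines: 11:45-14:15, 14:30-16:45.
Rina ∩ Ana ∩ Ximena ∩ Ines ∩ Elena: 12:45-14:15, 14:30-16:45.
Rina ∩ Ana ∩ Ximena ∩ Ines ∩ Elena ∩ Yuki: 12:45-14:15, 14:30-16:45.
The longest is 14:30-16:45 at 135 minutes.

135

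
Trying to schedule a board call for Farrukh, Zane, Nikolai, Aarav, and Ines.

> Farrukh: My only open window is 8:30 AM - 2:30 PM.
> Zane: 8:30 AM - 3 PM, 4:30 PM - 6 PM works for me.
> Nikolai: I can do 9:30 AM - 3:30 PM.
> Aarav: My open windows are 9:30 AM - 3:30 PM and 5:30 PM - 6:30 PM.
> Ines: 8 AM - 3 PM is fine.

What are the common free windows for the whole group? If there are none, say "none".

09:30-14:30

Farrukh ∩ Zane: 08:30-14:30.
Farrukh ∩ Zane ∩ Nikolai: 09:30-14:30.
Farrukh ∩ Zane ∩ Nikolai ∩ Aarav: 09:30-14:30.
Farrukh ∩ Zane ∩ Nikolai ∩ Aarav ∩ Ines: 09:30-14:30.
Those are the intersection windows.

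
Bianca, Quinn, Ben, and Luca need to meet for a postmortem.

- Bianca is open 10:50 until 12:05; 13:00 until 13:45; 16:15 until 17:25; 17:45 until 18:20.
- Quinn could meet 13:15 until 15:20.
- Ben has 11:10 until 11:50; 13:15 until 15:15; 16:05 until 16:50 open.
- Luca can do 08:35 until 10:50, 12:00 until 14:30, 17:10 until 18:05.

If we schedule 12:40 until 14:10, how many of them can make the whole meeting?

1

Luca can make the full 12:40-14:10 slot — that's 1.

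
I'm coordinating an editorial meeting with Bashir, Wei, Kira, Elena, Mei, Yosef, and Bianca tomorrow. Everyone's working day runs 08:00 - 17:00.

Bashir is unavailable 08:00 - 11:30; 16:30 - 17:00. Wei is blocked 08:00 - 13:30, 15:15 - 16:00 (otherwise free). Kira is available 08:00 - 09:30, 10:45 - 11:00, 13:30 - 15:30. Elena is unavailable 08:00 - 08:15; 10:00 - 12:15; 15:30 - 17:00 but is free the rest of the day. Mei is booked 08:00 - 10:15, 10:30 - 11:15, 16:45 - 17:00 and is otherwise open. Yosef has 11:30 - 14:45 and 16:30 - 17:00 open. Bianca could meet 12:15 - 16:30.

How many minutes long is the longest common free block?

Bashir free: 11:30-16:30 (invert busy blocks within the working day).
Wei free: 13:30-15:15, 16:00-17:00 (invert busy blocks within the working day).
Kira free: 08:00-09:30, 10:45-11:00, 13:30-15:30.
Elena free: 08:15-10:00, 12:15-15:30 (invert busy blocks within the working day).
Mei free: 10:15-10:30, 11:15-16:45 (invert busy blocks within the working day).
Yosef free: 11:30-14:45, 16:30-17:00.
Bianca free: 12:15-16:30.
Bashir ∩ Wei: 13:30-15:15, 16:00-16:30.
Bashir ∩ Wei ∩ Kira: 13:30-15:15.
Bashir ∩ Wei ∩ Kira ∩ Elena: 13:30-15:15.
Bashir ∩ Wei ∩ Kira ∩ Elena ∩ Mei: 13:30-15:15.
Bashir ∩ Wei ∩ Kira ∩ Elena ∩ Mei ∩ Yosef: 13:30-14:45.
Bashir ∩ Wei ∩ Kira ∩ Elena ∩ Mei ∩ Yosef ∩ Bianca: 13:30-14:45.
So the common availability across everyone is 13:30-14:45.
The longest is 13:30-14:45 at 75 minutes.

75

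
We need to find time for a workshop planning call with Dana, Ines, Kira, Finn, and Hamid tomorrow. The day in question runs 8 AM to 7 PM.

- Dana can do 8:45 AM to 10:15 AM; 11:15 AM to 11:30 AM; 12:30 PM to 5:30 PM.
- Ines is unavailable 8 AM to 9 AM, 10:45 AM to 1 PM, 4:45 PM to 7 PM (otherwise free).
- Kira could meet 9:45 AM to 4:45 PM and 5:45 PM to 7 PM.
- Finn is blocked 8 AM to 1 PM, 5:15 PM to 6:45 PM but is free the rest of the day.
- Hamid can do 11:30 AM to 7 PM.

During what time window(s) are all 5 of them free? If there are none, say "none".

Dana free: 08:45-10:15, 11:15-11:30, 12:30-17:30.
Ines free: 09:00-10:45, 13:00-16:45 (invert busy blocks within the working day).
Kira free: 09:45-16:45, 17:45-19:00.
Finn free: 13:00-17:15, 18:45-19:00 (invert busy blocks within the working day).
Hamid free: 11:30-19:00.
Dana ∩ Ines: 09:00-10:15, 13:00-16:45.
Dana ∩ Ines ∩ Kira: 09:45-10:15, 13:00-16:45.
Dana ∩ Ines ∩ Kira ∩ Finn: 13:00-16:45.
Dana ∩ Ines ∩ Kira ∩ Finn ∩ Hamid: 13:00-16:45.
So the common availability across everyone is 13:00-16:45.

13:00-16:45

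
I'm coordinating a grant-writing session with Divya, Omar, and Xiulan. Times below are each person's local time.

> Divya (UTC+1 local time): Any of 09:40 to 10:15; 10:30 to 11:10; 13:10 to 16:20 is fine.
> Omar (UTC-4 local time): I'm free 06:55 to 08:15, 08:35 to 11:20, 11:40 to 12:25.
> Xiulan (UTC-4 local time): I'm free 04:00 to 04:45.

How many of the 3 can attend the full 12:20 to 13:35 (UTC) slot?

Divya in UTC: 08:40-09:15, 09:30-10:10, 12:10-15:20 (subtract 1h to convert from UTC+1).
Omar in UTC: 10:55-12:15, 12:35-15:20, 15:40-16:25 (add 4h to convert from UTC-4).
Xiulan in UTC: 08:00-08:45 (add 4h to convert from UTC-4).
Divya can make the full 12:20-13:35 slot — that's 1.

1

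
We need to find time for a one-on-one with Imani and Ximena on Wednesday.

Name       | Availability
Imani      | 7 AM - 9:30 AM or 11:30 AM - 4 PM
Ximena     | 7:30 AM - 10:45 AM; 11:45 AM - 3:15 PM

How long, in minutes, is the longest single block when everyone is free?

210

Imani ∩ Ximena: 07:30-09:30, 11:45-15:15.
Those are the intersection windows.
The longest is 11:45-15:15 at 210 minutes.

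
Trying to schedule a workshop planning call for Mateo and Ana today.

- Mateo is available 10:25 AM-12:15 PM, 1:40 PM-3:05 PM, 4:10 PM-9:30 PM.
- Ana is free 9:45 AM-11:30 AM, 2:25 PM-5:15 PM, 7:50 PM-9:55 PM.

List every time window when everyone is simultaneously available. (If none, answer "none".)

Mateo ∩ Ana: 10:25-11:30, 14:25-15:05, 16:10-17:15, 19:50-21:30.

10:25-11:30, 14:25-15:05, 16:10-17:15, 19:50-21:30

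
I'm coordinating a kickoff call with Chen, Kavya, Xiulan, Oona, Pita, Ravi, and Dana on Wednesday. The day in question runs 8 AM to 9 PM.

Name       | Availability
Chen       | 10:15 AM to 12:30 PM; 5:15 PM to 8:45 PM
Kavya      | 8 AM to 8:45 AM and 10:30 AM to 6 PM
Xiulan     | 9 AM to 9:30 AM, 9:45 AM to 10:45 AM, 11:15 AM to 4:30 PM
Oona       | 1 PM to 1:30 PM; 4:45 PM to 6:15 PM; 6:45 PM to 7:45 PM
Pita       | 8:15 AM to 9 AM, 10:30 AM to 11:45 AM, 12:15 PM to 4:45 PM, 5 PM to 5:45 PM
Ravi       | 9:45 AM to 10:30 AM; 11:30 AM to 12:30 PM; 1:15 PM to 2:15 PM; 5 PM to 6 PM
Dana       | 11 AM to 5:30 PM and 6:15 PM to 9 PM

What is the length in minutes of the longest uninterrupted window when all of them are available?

Chen ∩ Kavya: 10:30-12:30, 17:15-18:00.
Chen ∩ Kavya ∩ Xiulan: 10:30-10:45, 11:15-12:30.
Chen ∩ Kavya ∩ Xiulan ∩ Oona: ∅.
Chen ∩ Kavya ∩ Xiulan ∩ Oona ∩ Pita: ∅.
Chen ∩ Kavya ∩ Xiulan ∩ Oona ∩ Pita ∩ Ravi: ∅.
Chen ∩ Kavya ∩ Xiulan ∩ Oona ∩ Pita ∩ Ravi ∩ Dana: ∅.
There is no time when everyone is free.
No common window exists, so the longest block is 0 minutes.

0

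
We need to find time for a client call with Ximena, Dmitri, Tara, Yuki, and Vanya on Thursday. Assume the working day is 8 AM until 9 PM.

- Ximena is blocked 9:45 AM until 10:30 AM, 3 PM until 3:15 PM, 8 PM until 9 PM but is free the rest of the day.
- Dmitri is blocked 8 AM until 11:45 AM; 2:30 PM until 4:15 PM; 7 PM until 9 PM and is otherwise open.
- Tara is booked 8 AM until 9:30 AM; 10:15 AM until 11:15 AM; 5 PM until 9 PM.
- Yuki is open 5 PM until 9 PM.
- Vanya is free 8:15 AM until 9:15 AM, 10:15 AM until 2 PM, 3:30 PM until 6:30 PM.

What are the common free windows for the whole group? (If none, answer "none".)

none

Ximena free: 08:00-09:45, 10:30-15:00, 15:15-20:00 (invert busy blocks within the working day).
Dmitri free: 11:45-14:30, 16:15-19:00 (invert busy blocks within the working day).
Tara free: 09:30-10:15, 11:15-17:00 (invert busy blocks within the working day).
Yuki free: 17:00-21:00.
Vanya free: 08:15-09:15, 10:15-14:00, 15:30-18:30.
Ximena ∩ Dmitri: 11:45-14:30, 16:15-19:00.
Ximena ∩ Dmitri ∩ Tara: 11:45-14:30, 16:15-17:00.
Ximena ∩ Dmitri ∩ Tara ∩ Yuki: ∅.
Ximena ∩ Dmitri ∩ Tara ∩ Yuki ∩ Vanya: ∅.
There is no time when everyone is free.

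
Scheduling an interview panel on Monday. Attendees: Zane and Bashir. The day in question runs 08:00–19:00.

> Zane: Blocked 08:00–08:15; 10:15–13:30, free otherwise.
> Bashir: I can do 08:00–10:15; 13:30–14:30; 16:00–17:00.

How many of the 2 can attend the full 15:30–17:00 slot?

1

Zane free: 08:15-10:15, 13:30-19:00 (invert busy blocks within the working day).
Bashir free: 08:00-10:15, 13:30-14:30, 16:00-17:00.
Zane can make the full 15:30-17:00 slot — that's 1.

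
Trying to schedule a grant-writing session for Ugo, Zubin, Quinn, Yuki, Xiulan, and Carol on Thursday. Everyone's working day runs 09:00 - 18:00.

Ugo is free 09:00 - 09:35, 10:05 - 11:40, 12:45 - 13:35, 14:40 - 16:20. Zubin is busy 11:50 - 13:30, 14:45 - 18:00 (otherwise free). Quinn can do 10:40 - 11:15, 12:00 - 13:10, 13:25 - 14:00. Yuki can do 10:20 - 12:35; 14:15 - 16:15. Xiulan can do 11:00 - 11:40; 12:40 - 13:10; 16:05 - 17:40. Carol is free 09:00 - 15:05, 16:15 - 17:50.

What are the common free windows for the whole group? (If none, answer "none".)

11:00-11:15

Ugo free: 09:00-09:35, 10:05-11:40, 12:45-13:35, 14:40-16:20.
Zubin free: 09:00-11:50, 13:30-14:45 (invert busy blocks within the working day).
Quinn free: 10:40-11:15, 12:00-13:10, 13:25-14:00.
Yuki free: 10:20-12:35, 14:15-16:15.
Xiulan free: 11:00-11:40, 12:40-13:10, 16:05-17:40.
Carol free: 09:00-15:05, 16:15-17:50.
Ugo ∩ Zubin: 09:00-09:35, 10:05-11:40, 13:30-13:35, 14:40-14:45.
Ugo ∩ Zubin ∩ Quinn: 10:40-11:15, 13:30-13:35.
Ugo ∩ Zubin ∩ Quinn ∩ Yuki: 10:40-11:15.
Ugo ∩ Zubin ∩ Quinn ∩ Yuki ∩ Xiulan: 11:00-11:15.
Ugo ∩ Zubin ∩ Quinn ∩ Yuki ∩ Xiulan ∩ Carol: 11:00-11:15.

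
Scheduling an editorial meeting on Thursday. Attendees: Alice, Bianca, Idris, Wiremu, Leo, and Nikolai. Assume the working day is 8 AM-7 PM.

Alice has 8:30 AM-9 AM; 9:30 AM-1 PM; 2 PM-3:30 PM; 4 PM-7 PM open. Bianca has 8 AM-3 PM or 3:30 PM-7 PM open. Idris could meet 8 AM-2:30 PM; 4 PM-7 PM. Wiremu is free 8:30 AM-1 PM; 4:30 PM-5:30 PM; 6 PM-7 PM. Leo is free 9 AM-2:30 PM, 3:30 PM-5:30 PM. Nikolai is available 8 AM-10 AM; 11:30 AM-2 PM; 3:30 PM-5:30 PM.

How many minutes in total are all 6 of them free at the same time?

180

Alice ∩ Bianca: 08:30-09:00, 09:30-13:00, 14:00-15:00, 16:00-19:00.
Alice ∩ Bianca ∩ Idris: 08:30-09:00, 09:30-13:00, 14:00-14:30, 16:00-19:00.
Alice ∩ Bianca ∩ Idris ∩ Wiremu: 08:30-09:00, 09:30-13:00, 16:30-17:30, 18:00-19:00.
Alice ∩ Bianca ∩ Idris ∩ Wiremu ∩ Leo: 09:30-13:00, 16:30-17:30.
Alice ∩ Bianca ∩ Idris ∩ Wiremu ∩ Leo ∩ Nikolai: 09:30-10:00, 11:30-13:00, 16:30-17:30.
So the common availability across everyone is 09:30-10:00, 11:30-13:00, 16:30-17:30.
Summing the common windows: 30 + 90 + 60 = 180 minutes.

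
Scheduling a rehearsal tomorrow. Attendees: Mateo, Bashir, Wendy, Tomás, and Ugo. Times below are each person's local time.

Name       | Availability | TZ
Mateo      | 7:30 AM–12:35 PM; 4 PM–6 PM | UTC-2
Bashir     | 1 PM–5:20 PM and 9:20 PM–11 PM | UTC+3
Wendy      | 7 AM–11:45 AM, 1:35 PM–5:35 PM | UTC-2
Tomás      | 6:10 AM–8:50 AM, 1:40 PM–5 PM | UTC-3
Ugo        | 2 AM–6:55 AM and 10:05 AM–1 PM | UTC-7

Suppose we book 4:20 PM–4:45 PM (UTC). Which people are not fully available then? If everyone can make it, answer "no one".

Bashir, Mateo, Tomás, Ugo

Mateo in UTC: 09:30-14:35, 18:00-20:00 (add 2h to convert from UTC-2).
Bashir in UTC: 10:00-14:20, 18:20-20:00 (subtract 3h to convert from UTC+3).
Wendy in UTC: 09:00-13:45, 15:35-19:35 (add 2h to convert from UTC-2).
Tomás in UTC: 09:10-11:50, 16:40-20:00 (add 3h to convert from UTC-3).
Ugo in UTC: 09:00-13:55, 17:05-20:00 (add 7h to convert from UTC-7).
Mateo: not fully free for 16:20-16:45. Bashir: not fully free for 16:20-16:45. Wendy: free for 16:20-16:45. Tomás: not fully free for 16:20-16:45. Ugo: not fully free for 16:20-16:45.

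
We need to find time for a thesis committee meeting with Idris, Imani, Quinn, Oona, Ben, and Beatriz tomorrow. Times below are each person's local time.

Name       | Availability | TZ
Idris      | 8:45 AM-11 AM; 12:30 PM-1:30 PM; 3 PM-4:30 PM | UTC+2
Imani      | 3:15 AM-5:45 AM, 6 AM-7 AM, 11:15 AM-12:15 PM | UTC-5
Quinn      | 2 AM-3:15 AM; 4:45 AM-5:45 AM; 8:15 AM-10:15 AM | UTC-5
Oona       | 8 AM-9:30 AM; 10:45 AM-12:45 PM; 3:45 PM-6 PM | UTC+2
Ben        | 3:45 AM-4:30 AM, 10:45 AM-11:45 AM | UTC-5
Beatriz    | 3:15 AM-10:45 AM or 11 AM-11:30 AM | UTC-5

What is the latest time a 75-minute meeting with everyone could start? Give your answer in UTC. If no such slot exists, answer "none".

none

Idris in UTC: 06:45-09:00, 10:30-11:30, 13:00-14:30 (subtract 2h to convert from UTC+2).
Imani in UTC: 08:15-10:45, 11:00-12:00, 16:15-17:15 (add 5h to convert from UTC-5).
Quinn in UTC: 07:00-08:15, 09:45-10:45, 13:15-15:15 (add 5h to convert from UTC-5).
Oona in UTC: 06:00-07:30, 08:45-10:45, 13:45-16:00 (subtract 2h to convert from UTC+2).
Ben in UTC: 08:45-09:30, 15:45-16:45 (add 5h to convert from UTC-5).
Beatriz in UTC: 08:15-15:45, 16:00-16:30 (add 5h to convert from UTC-5).
Idris ∩ Imani: 08:15-09:00, 10:30-10:45, 11:00-11:30.
Idris ∩ Imani ∩ Quinn: 10:30-10:45.
Idris ∩ Imani ∩ Quinn ∩ Oona: 10:30-10:45.
Idris ∩ Imani ∩ Quinn ∩ Oona ∩ Ben: ∅.
Idris ∩ Imani ∩ Quinn ∩ Oona ∩ Ben ∩ Beatriz: ∅.
There is no time when everyone is free.
No common window is at least 75 minutes long.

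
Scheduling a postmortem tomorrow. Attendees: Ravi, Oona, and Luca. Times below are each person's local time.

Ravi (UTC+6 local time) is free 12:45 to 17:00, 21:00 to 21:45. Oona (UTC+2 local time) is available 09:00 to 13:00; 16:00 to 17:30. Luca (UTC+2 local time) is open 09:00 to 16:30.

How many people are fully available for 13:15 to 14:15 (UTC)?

Ravi in UTC: 06:45-11:00, 15:00-15:45 (subtract 6h to convert from UTC+6).
Oona in UTC: 07:00-11:00, 14:00-15:30 (subtract 2h to convert from UTC+2).
Luca in UTC: 07:00-14:30 (subtract 2h to convert from UTC+2).
Luca can make the full 13:15-14:15 slot — that's 1.

1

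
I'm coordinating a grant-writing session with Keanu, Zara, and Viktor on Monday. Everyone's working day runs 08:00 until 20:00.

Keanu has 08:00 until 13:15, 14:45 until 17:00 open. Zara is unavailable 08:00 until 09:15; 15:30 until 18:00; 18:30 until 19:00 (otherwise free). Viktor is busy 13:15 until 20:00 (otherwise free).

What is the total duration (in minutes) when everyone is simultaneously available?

240

Keanu free: 08:00-13:15, 14:45-17:00.
Zara free: 09:15-15:30, 18:00-18:30, 19:00-20:00 (invert busy blocks within the working day).
Viktor free: 08:00-13:15 (invert busy blocks within the working day).
Keanu ∩ Zara: 09:15-13:15, 14:45-15:30.
Keanu ∩ Zara ∩ Viktor: 09:15-13:15.
That's a single block of 240 minutes.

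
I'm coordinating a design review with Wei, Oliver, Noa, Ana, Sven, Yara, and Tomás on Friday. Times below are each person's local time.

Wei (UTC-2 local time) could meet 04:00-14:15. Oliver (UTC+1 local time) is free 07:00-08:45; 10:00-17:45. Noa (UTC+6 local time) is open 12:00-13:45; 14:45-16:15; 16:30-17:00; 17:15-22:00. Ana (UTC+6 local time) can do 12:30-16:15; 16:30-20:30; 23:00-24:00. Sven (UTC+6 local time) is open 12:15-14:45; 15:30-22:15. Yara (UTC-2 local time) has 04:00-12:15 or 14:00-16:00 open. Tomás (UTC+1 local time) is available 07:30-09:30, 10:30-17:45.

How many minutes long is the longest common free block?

Wei in UTC: 06:00-16:15 (add 2h to convert from UTC-2).
Oliver in UTC: 06:00-07:45, 09:00-16:45 (subtract 1h to convert from UTC+1).
Noa in UTC: 06:00-07:45, 08:45-10:15, 10:30-11:00, 11:15-16:00 (subtract 6h to convert from UTC+6).
Ana in UTC: 06:30-10:15, 10:30-14:30, 17:00-18:00 (subtract 6h to convert from UTC+6).
Sven in UTC: 06:15-08:45, 09:30-16:15 (subtract 6h to convert from UTC+6).
Yara in UTC: 06:00-14:15, 16:00-18:00 (add 2h to convert from UTC-2).
Tomás in UTC: 06:30-08:30, 09:30-16:45 (subtract 1h to convert from UTC+1).
Wei ∩ Oliver: 06:00-07:45, 09:00-16:15.
Wei ∩ Oliver ∩ Noa: 06:00-07:45, 09:00-10:15, 10:30-11:00, 11:15-16:00.
Wei ∩ Oliver ∩ Noa ∩ Ana: 06:30-07:45, 09:00-10:15, 10:30-11:00, 11:15-14:30.
Wei ∩ Oliver ∩ Noa ∩ Ana ∩ Sven: 06:30-07:45, 09:30-10:15, 10:30-11:00, 11:15-14:30.
Wei ∩ Oliver ∩ Noa ∩ Ana ∩ Sven ∩ Yara: 06:30-07:45, 09:30-10:15, 10:30-11:00, 11:15-14:15.
Wei ∩ Oliver ∩ Noa ∩ Ana ∩ Sven ∩ Yara ∩ Tomás: 06:30-07:45, 09:30-10:15, 10:30-11:00, 11:15-14:15.
So the common availability across everyone is 06:30-07:45, 09:30-10:15, 10:30-11:00, 11:15-14:15.
The longest is 11:15-14:15 at 180 minutes.

180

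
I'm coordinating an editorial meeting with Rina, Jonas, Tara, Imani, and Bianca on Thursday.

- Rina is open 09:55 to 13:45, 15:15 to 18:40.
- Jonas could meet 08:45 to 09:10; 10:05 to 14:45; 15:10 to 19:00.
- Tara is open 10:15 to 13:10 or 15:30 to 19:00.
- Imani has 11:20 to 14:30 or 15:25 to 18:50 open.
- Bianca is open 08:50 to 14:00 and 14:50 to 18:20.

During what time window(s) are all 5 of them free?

11:20-13:10, 15:30-18:20

Rina ∩ Jonas: 10:05-13:45, 15:15-18:40.
Rina ∩ Jonas ∩ Tara: 10:15-13:10, 15:30-18:40.
Rina ∩ Jonas ∩ Tara ∩ Imani: 11:20-13:10, 15:30-18:40.
Rina ∩ Jonas ∩ Tara ∩ Imani ∩ Bianca: 11:20-13:10, 15:30-18:20.
So the common availability across everyone is 11:20-13:10, 15:30-18:20.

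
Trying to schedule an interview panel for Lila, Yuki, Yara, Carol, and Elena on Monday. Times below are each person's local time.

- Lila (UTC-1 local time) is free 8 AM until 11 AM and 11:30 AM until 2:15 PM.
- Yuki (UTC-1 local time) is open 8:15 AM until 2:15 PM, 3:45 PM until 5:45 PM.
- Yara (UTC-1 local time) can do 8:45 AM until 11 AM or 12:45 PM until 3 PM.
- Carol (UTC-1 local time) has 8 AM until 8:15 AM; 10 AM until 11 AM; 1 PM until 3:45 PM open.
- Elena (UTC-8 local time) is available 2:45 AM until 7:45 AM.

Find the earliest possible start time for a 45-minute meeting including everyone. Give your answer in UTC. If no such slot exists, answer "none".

Lila in UTC: 09:00-12:00, 12:30-15:15 (add 1h to convert from UTC-1).
Yuki in UTC: 09:15-15:15, 16:45-18:45 (add 1h to convert from UTC-1).
Yara in UTC: 09:45-12:00, 13:45-16:00 (add 1h to convert from UTC-1).
Carol in UTC: 09:00-09:15, 11:00-12:00, 14:00-16:45 (add 1h to convert from UTC-1).
Elena in UTC: 10:45-15:45 (add 8h to convert from UTC-8).
Lila ∩ Yuki: 09:15-12:00, 12:30-15:15.
Lila ∩ Yuki ∩ Yara: 09:45-12:00, 13:45-15:15.
Lila ∩ Yuki ∩ Yara ∩ Carol: 11:00-12:00, 14:00-15:15.
Lila ∩ Yuki ∩ Yara ∩ Carol ∩ Elena: 11:00-12:00, 14:00-15:15.
Those are the intersection windows.
The first common window of at least 45 minutes is 11:00-12:00, so the earliest start is 11:00.

11:00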